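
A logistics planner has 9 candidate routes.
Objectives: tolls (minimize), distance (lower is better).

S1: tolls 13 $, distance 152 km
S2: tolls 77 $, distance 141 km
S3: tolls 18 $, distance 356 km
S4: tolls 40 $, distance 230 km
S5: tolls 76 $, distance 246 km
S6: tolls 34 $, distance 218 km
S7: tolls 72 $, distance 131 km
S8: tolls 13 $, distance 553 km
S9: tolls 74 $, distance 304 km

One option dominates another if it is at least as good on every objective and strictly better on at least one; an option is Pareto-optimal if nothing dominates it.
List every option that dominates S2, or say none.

S7: tolls 72≤77, distance 131≤141 — dominates S2.
Others (S1, S3, S4, S5, S6, S8, S9) are each worse than S2 on at least one objective.

S7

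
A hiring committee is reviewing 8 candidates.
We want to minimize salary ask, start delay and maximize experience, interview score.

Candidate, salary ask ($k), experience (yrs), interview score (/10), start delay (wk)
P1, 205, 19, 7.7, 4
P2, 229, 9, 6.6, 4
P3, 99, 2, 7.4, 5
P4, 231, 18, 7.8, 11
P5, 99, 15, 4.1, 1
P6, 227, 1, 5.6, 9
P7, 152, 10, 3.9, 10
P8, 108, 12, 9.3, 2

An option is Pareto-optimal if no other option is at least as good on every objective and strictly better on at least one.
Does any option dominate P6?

P1 vs P6: salary ask 205≤227, experience 19≥1, interview score 7.7≥5.6, start delay 4≤9 — P1 is at least as good on every objective and strictly better on at least one, so P1 dominates P6.

Yes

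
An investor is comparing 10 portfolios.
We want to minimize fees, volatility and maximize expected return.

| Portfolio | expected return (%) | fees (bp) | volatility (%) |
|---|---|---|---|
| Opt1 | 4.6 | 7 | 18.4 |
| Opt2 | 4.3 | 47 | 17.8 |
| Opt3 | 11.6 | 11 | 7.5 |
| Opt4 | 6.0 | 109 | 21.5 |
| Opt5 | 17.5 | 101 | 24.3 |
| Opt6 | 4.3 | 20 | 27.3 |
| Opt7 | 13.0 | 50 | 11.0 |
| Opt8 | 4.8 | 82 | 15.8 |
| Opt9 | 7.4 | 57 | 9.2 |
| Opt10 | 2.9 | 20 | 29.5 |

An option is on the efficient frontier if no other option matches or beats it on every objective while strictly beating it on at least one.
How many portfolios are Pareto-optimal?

4

Opt1: not dominated (best fees).
Opt2: dominated by Opt3 (expected return 11.6≥4.3, fees 11≤47, volatility 7.5≤17.8).
Opt3: not dominated (best volatility).
Opt4: dominated by Opt3 (expected return 11.6≥6.0, fees 11≤109, volatility 7.5≤21.5).
Opt5: not dominated (best expected return).
Opt6: dominated by Opt1 (expected return 4.6≥4.3, fees 7≤20, volatility 18.4≤27.3).
Opt7: not dominated.
Opt8: dominated by Opt3 (expected return 11.6≥4.8, fees 11≤82, volatility 7.5≤15.8).
Opt9: dominated by Opt3 (expected return 11.6≥7.4, fees 11≤57, volatility 7.5≤9.2).
Opt10: dominated by Opt1 (expected return 4.6≥2.9, fees 7≤20, volatility 18.4≤29.5).
Pareto-optimal: Opt1, Opt3, Opt5, Opt7 → 4.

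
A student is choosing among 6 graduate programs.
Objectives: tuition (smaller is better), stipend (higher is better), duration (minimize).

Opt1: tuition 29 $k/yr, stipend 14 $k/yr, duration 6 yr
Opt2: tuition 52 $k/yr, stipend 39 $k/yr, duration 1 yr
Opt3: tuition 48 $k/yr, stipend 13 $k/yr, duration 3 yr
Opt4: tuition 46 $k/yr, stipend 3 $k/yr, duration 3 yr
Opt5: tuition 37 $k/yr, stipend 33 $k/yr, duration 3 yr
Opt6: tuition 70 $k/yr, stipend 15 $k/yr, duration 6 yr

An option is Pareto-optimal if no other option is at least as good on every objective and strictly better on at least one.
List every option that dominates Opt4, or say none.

Opt5: tuition 37≤46, stipend 33≥3, duration 3≤3 — dominates Opt4.
Others (Opt1, Opt2, Opt3, Opt6) are each worse than Opt4 on at least one objective.

Opt5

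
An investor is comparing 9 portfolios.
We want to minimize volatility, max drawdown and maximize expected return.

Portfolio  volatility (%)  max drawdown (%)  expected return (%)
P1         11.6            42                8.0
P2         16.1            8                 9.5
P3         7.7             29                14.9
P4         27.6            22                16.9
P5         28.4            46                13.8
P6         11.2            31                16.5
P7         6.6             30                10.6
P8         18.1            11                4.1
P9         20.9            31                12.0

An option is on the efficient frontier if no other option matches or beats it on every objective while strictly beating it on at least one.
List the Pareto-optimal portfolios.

P1: dominated by P3 (volatility 7.7≤11.6, max drawdown 29≤42, expected return 14.9≥8.0).
P2: not dominated (best max drawdown).
P3: not dominated.
P4: not dominated (best expected return).
P5: dominated by P3 (volatility 7.7≤28.4, max drawdown 29≤46, expected return 14.9≥13.8).
P6: not dominated.
P7: not dominated (best volatility).
P8: dominated by P2 (volatility 16.1≤18.1, max drawdown 8≤11, expected return 9.5≥4.1).
P9: dominated by P3 (volatility 7.7≤20.9, max drawdown 29≤31, expected return 14.9≥12.0).

P2, P3, P4, P6, P7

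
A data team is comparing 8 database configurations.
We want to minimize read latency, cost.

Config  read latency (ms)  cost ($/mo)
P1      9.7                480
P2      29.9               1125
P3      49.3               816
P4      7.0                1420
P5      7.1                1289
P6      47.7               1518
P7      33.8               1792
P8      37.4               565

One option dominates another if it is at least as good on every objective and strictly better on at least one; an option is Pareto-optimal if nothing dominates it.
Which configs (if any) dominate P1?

P2: worse on read latency (29.9 vs 9.7).
P3: worse on read latency (49.3 vs 9.7).
P4: worse on cost (1420 vs 480).
P5: worse on cost (1289 vs 480).
P6: worse on read latency (47.7 vs 9.7).
P7: worse on read latency (33.8 vs 9.7).
P8: worse on read latency (37.4 vs 9.7).
No option dominates P1.

none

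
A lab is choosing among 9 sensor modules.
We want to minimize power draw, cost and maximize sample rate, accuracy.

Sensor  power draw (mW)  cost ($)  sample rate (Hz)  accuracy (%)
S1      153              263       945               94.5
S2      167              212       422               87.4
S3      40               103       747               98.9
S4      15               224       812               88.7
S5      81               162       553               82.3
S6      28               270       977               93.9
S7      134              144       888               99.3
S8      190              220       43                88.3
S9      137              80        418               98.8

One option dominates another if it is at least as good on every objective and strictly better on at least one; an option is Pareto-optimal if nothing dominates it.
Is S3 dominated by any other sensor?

No

S1: worse on power draw (153 vs 40).
S2: worse on power draw (167 vs 40).
S4: worse on cost (224 vs 103).
S5: worse on power draw (81 vs 40).
S6: worse on cost (270 vs 103).
S7: worse on power draw (134 vs 40).
S8: worse on power draw (190 vs 40).
S9: worse on power draw (137 vs 40).
No option is at least as good as S3 on every objective and strictly better on one.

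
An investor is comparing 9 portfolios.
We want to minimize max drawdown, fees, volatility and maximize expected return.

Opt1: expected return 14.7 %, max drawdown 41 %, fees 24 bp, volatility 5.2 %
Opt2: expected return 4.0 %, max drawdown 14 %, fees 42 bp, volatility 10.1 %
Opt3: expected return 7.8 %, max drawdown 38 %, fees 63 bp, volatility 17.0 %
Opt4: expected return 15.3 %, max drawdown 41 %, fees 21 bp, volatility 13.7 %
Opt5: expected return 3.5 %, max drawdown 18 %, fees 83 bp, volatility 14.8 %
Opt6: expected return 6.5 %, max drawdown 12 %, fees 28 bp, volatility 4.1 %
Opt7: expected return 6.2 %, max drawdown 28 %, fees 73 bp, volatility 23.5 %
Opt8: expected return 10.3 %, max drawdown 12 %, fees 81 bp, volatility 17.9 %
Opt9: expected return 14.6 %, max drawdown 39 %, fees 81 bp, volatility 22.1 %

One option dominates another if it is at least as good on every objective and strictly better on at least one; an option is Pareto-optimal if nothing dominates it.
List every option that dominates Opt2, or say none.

Opt6

Opt6: expected return 6.5≥4.0, max drawdown 12≤14, fees 28≤42, volatility 4.1≤10.1 — dominates Opt2.
Others (Opt1, Opt3, Opt4, Opt5, Opt7, Opt8, Opt9) are each worse than Opt2 on at least one objective.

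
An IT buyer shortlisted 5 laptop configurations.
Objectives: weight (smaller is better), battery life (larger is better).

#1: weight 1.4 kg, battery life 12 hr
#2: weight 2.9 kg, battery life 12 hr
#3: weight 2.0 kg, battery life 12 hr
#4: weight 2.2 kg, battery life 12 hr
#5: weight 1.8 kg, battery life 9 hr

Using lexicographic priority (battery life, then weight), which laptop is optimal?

#1

First maximize battery life: best is 12, kept {#1, #2, #3, #4}.
Then minimize weight: best is 1.4, kept {#1}.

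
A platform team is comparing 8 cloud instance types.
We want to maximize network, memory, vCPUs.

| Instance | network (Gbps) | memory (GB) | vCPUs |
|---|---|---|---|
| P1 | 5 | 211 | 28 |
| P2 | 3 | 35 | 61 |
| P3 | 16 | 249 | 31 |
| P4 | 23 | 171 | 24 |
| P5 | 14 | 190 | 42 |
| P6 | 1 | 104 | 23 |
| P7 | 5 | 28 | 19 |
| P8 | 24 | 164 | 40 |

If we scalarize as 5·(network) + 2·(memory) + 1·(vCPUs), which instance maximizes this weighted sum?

P3

P1: 5·5 + 2·211 + 1·28 = 475
P2: 5·3 + 2·35 + 1·61 = 146
P3: 5·16 + 2·249 + 1·31 = 609
P4: 5·23 + 2·171 + 1·24 = 481
P5: 5·14 + 2·190 + 1·42 = 492
P6: 5·1 + 2·104 + 1·23 = 236
P7: 5·5 + 2·28 + 1·19 = 100
P8: 5·24 + 2·164 + 1·40 = 488
Highest: P3 at 609.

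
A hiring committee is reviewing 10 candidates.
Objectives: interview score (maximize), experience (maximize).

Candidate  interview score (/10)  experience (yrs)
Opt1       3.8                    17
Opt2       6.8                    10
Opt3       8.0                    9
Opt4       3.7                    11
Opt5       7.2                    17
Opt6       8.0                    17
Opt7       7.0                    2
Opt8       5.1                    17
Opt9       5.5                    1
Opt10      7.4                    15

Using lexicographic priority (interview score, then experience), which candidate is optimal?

First maximize interview score: best is 8.0, kept {Opt3, Opt6}.
Then maximize experience: best is 17, kept {Opt6}.

Opt6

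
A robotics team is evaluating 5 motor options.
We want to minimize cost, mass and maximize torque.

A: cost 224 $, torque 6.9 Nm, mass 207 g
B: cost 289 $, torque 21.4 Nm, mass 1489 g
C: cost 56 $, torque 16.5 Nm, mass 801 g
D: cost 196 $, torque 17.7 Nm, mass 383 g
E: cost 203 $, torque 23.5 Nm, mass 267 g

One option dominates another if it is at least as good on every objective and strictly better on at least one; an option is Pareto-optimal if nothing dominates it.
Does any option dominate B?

Yes

E vs B: cost 203≤289, torque 23.5≥21.4, mass 267≤1489 — E is at least as good on every objective and strictly better on at least one, so E dominates B.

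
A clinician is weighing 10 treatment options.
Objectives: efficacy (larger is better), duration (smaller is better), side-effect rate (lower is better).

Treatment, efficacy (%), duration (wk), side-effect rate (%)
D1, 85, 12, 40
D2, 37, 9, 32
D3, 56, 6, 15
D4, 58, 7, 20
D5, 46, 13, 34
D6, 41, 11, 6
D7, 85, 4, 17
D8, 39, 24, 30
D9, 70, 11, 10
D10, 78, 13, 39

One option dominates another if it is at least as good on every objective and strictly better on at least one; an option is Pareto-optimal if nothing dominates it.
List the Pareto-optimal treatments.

D1: dominated by D7 (efficacy 85≥85, duration 4≤12, side-effect rate 17≤40).
D2: dominated by D3 (efficacy 56≥37, duration 6≤9, side-effect rate 15≤32).
D3: not dominated.
D4: dominated by D7 (efficacy 85≥58, duration 4≤7, side-effect rate 17≤20).
D5: dominated by D3 (efficacy 56≥46, duration 6≤13, side-effect rate 15≤34).
D6: not dominated (best side-effect rate).
D7: not dominated (best duration).
D8: dominated by D3 (efficacy 56≥39, duration 6≤24, side-effect rate 15≤30).
D9: not dominated.
D10: dominated by D7 (efficacy 85≥78, duration 4≤13, side-effect rate 17≤39).

D3, D6, D7, D9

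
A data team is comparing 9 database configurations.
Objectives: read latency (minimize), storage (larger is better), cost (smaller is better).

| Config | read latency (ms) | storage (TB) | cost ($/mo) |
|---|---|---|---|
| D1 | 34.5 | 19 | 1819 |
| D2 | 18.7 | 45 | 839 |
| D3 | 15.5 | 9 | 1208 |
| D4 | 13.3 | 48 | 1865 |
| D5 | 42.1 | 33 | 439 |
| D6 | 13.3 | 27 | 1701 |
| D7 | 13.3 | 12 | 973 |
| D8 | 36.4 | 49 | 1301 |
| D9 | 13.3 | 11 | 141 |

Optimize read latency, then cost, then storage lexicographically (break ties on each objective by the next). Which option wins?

D9

First minimize read latency: best is 13.3, kept {D4, D6, D7, D9}.
Then minimize cost: best is 141, kept {D9}.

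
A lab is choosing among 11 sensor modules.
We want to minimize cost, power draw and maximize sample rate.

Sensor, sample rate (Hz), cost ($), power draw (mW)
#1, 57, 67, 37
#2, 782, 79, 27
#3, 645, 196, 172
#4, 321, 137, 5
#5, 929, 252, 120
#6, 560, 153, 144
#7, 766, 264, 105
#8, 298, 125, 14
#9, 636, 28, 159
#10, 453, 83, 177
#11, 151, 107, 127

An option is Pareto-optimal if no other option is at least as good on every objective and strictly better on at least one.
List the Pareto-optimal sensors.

#1: not dominated.
#2: not dominated.
#3: dominated by #2 (sample rate 782≥645, cost 79≤196, power draw 27≤172).
#4: not dominated (best power draw).
#5: not dominated (best sample rate).
#6: dominated by #2 (sample rate 782≥560, cost 79≤153, power draw 27≤144).
#7: dominated by #2 (sample rate 782≥766, cost 79≤264, power draw 27≤105).
#8: not dominated.
#9: not dominated (best cost).
#10: dominated by #2 (sample rate 782≥453, cost 79≤83, power draw 27≤177).
#11: dominated by #2 (sample rate 782≥151, cost 79≤107, power draw 27≤127).

#1, #2, #4, #5, #8, #9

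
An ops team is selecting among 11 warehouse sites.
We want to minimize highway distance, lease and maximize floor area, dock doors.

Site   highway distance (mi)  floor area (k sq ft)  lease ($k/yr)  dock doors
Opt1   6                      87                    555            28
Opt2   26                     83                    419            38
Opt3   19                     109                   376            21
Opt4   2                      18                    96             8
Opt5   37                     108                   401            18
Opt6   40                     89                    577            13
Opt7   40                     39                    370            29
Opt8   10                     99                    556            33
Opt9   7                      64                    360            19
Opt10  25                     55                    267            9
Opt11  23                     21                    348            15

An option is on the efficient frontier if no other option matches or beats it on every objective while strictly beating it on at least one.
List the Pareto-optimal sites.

Opt1: not dominated.
Opt2: not dominated (best dock doors).
Opt3: not dominated (best floor area).
Opt4: not dominated (best highway distance).
Opt5: dominated by Opt3 (highway distance 19≤37, floor area 109≥108, lease 376≤401, dock doors 21≥18).
Opt6: dominated by Opt3 (highway distance 19≤40, floor area 109≥89, lease 376≤577, dock doors 21≥13).
Opt7: not dominated.
Opt8: not dominated.
Opt9: not dominated.
Opt10: not dominated.
Opt11: not dominated.

Opt1, Opt2, Opt3, Opt4, Opt7, Opt8, Opt9, Opt10, Opt11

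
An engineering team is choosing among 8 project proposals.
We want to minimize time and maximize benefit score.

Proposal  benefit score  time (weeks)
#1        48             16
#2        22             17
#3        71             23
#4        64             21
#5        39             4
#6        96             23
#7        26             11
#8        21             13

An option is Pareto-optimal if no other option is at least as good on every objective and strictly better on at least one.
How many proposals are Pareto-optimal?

4

#1: not dominated.
#2: dominated by #1 (benefit score 48≥22, time 16≤17).
#3: dominated by #6 (benefit score 96≥71, time 23≤23).
#4: not dominated.
#5: not dominated (best time).
#6: not dominated (best benefit score).
#7: dominated by #5 (benefit score 39≥26, time 4≤11).
#8: dominated by #5 (benefit score 39≥21, time 4≤13).
Pareto-optimal: #1, #4, #5, #6 → 4.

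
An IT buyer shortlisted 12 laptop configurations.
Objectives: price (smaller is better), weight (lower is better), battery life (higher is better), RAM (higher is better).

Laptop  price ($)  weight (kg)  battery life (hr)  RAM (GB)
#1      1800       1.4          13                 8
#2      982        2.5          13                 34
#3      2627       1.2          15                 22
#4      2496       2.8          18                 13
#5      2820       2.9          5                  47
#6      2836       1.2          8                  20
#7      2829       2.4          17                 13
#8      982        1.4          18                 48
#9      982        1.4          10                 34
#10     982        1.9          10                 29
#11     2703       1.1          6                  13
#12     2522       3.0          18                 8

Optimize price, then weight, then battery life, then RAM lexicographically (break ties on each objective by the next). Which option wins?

#8

First minimize price: best is 982, kept {#2, #8, #9, #10}.
Then minimize weight: best is 1.4, kept {#8, #9}.
Then maximize battery life: best is 18, kept {#8}.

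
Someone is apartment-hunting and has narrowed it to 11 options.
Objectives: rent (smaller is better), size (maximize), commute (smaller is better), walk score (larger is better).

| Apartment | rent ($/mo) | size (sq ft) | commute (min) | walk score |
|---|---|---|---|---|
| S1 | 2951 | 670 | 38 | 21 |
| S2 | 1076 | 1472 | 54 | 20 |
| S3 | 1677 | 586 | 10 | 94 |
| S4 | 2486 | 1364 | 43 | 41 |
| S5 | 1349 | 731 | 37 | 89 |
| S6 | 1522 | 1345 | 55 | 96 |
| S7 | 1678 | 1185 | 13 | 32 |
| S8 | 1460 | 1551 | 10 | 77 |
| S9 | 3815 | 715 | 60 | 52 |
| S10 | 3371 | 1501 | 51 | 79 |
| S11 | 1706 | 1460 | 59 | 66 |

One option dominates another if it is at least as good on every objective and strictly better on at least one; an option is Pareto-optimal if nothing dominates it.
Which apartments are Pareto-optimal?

S2, S3, S5, S6, S8, S10

S1: dominated by S5 (rent 1349≤2951, size 731≥670, commute 37≤38, walk score 89≥21).
S2: not dominated (best rent).
S3: not dominated.
S4: dominated by S8 (rent 1460≤2486, size 1551≥1364, commute 10≤43, walk score 77≥41).
S5: not dominated.
S6: not dominated (best walk score).
S7: dominated by S8 (rent 1460≤1678, size 1551≥1185, commute 10≤13, walk score 77≥32).
S8: not dominated (best size).
S9: dominated by S5 (rent 1349≤3815, size 731≥715, commute 37≤60, walk score 89≥52).
S10: not dominated.
S11: dominated by S8 (rent 1460≤1706, size 1551≥1460, commute 10≤59, walk score 77≥66).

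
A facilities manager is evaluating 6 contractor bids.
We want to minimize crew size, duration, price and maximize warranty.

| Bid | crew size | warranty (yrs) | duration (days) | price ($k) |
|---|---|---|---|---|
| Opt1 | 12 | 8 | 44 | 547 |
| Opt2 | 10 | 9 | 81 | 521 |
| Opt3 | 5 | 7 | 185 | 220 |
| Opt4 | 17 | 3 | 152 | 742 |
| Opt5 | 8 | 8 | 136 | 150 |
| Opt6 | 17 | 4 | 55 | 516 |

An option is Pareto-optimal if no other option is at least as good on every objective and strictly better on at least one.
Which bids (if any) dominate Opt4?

Opt1, Opt2, Opt5, Opt6

Opt1: crew size 12≤17, warranty 8≥3, duration 44≤152, price 547≤742 — dominates Opt4.
Opt2: crew size 10≤17, warranty 9≥3, duration 81≤152, price 521≤742 — dominates Opt4.
Opt5: crew size 8≤17, warranty 8≥3, duration 136≤152, price 150≤742 — dominates Opt4.
Opt6: crew size 17≤17, warranty 4≥3, duration 55≤152, price 516≤742 — dominates Opt4.
Others (Opt3) are each worse than Opt4 on at least one objective.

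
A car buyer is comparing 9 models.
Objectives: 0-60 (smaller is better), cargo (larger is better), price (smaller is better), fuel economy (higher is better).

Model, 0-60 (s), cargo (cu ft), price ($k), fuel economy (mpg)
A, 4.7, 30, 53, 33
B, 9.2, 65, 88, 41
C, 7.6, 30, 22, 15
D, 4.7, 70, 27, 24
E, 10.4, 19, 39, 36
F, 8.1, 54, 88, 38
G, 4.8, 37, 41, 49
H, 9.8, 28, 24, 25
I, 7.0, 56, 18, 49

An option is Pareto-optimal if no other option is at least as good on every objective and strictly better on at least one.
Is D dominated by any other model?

A: worse on cargo (30 vs 70).
B: worse on 0-60 (9.2 vs 4.7).
C: worse on 0-60 (7.6 vs 4.7).
E: worse on 0-60 (10.4 vs 4.7).
F: worse on 0-60 (8.1 vs 4.7).
G: worse on 0-60 (4.8 vs 4.7).
H: worse on 0-60 (9.8 vs 4.7).
I: worse on 0-60 (7.0 vs 4.7).
No option is at least as good as D on every objective and strictly better on one.

No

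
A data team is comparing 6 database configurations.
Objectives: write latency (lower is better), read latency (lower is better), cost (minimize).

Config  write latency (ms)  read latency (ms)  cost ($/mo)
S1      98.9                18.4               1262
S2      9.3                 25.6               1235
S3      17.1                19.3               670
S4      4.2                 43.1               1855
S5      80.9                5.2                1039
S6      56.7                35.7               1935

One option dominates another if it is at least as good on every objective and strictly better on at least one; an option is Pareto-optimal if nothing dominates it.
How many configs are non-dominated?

4

S1: dominated by S5 (write latency 80.9≤98.9, read latency 5.2≤18.4, cost 1039≤1262).
S2: not dominated.
S3: not dominated (best cost).
S4: not dominated (best write latency).
S5: not dominated (best read latency).
S6: dominated by S2 (write latency 9.3≤56.7, read latency 25.6≤35.7, cost 1235≤1935).
Pareto-optimal: S2, S3, S4, S5 → 4.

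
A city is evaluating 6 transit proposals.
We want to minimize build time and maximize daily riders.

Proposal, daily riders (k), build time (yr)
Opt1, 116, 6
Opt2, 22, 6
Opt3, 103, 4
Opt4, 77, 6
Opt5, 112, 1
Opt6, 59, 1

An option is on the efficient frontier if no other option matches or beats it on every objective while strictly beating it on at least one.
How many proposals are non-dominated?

2

Opt1: not dominated (best daily riders).
Opt2: dominated by Opt1 (daily riders 116≥22, build time 6≤6).
Opt3: dominated by Opt5 (daily riders 112≥103, build time 1≤4).
Opt4: dominated by Opt1 (daily riders 116≥77, build time 6≤6).
Opt5: not dominated.
Opt6: dominated by Opt5 (daily riders 112≥59, build time 1≤1).
Pareto-optimal: Opt1, Opt5 → 2.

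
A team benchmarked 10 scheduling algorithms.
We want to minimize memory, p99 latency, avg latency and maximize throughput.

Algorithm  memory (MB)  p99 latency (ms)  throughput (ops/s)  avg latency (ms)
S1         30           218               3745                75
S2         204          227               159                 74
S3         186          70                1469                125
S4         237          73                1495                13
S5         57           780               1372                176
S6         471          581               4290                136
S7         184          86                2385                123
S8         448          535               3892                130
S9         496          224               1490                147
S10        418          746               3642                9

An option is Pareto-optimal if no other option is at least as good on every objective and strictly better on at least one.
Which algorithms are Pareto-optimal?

S1, S2, S3, S4, S6, S7, S8, S10

S1: not dominated (best memory).
S2: not dominated.
S3: not dominated (best p99 latency).
S4: not dominated.
S5: dominated by S1 (memory 30≤57, p99 latency 218≤780, throughput 3745≥1372, avg latency 75≤176).
S6: not dominated (best throughput).
S7: not dominated.
S8: not dominated.
S9: dominated by S1 (memory 30≤496, p99 latency 218≤224, throughput 3745≥1490, avg latency 75≤147).
S10: not dominated (best avg latency).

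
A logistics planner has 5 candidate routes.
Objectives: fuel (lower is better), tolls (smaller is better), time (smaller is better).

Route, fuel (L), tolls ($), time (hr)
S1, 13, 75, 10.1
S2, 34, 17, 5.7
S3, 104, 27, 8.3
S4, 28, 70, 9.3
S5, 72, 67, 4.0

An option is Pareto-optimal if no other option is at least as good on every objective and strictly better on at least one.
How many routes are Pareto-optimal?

S1: not dominated (best fuel).
S2: not dominated (best tolls).
S3: dominated by S2 (fuel 34≤104, tolls 17≤27, time 5.7≤8.3).
S4: not dominated.
S5: not dominated (best time).
Pareto-optimal: S1, S2, S4, S5 → 4.

4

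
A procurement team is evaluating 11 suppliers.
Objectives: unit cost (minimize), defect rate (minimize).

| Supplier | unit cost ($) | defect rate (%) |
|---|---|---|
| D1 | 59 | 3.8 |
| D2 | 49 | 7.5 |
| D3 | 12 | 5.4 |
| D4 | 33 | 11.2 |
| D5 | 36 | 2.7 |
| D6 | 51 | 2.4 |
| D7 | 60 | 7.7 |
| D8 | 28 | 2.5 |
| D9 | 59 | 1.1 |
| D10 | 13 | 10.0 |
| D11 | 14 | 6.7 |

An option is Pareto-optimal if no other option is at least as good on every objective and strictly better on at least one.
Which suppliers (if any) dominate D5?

D8

D8: unit cost 28≤36, defect rate 2.5≤2.7 — dominates D5.
Others (D1, D2, D3, D4, D6, D7, D9, D10, D11) are each worse than D5 on at least one objective.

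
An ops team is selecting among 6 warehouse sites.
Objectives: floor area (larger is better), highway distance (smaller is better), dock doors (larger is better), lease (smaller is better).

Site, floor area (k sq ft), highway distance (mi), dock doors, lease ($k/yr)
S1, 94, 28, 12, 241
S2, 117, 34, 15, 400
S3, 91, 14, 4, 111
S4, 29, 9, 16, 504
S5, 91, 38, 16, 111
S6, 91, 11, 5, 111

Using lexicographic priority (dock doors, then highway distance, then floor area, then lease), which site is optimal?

S4

First maximize dock doors: best is 16, kept {S4, S5}.
Then minimize highway distance: best is 9, kept {S4}.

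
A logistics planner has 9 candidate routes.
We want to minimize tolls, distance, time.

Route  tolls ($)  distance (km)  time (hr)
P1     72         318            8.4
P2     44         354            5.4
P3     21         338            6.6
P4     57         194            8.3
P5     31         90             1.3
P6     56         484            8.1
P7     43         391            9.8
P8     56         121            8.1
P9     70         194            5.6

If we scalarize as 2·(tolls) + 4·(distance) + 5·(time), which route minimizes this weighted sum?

P1: 2·72 + 4·318 + 5·8.4 = 1458.0
P2: 2·44 + 4·354 + 5·5.4 = 1531.0
P3: 2·21 + 4·338 + 5·6.6 = 1427.0
P4: 2·57 + 4·194 + 5·8.3 = 931.5
P5: 2·31 + 4·90 + 5·1.3 = 428.5
P6: 2·56 + 4·484 + 5·8.1 = 2088.5
P7: 2·43 + 4·391 + 5·9.8 = 1699.0
P8: 2·56 + 4·121 + 5·8.1 = 636.5
P9: 2·70 + 4·194 + 5·5.6 = 944.0
Lowest: P5 at 428.5.

P5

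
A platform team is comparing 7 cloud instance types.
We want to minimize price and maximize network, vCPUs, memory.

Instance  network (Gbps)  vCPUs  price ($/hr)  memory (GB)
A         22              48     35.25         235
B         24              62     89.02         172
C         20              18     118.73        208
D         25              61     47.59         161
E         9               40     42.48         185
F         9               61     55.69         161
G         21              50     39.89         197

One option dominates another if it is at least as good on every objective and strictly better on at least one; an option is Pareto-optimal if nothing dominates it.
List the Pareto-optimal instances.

A, B, D, G

A: not dominated (best price).
B: not dominated (best vCPUs).
C: dominated by A (network 22≥20, vCPUs 48≥18, price 35.25≤118.73, memory 235≥208).
D: not dominated (best network).
E: dominated by A (network 22≥9, vCPUs 48≥40, price 35.25≤42.48, memory 235≥185).
F: dominated by D (network 25≥9, vCPUs 61≥61, price 47.59≤55.69, memory 161≥161).
G: not dominated.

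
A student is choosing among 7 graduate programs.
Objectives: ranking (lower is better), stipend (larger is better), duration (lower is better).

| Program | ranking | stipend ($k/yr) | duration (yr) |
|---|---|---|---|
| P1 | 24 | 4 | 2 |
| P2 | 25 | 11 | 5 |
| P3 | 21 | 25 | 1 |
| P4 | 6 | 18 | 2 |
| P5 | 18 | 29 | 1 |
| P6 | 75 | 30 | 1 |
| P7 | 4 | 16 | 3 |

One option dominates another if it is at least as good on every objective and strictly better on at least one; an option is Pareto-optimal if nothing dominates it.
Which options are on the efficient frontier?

P1: dominated by P3 (ranking 21≤24, stipend 25≥4, duration 1≤2).
P2: dominated by P3 (ranking 21≤25, stipend 25≥11, duration 1≤5).
P3: dominated by P5 (ranking 18≤21, stipend 29≥25, duration 1≤1).
P4: not dominated.
P5: not dominated.
P6: not dominated (best stipend).
P7: not dominated (best ranking).

P4, P5, P6, P7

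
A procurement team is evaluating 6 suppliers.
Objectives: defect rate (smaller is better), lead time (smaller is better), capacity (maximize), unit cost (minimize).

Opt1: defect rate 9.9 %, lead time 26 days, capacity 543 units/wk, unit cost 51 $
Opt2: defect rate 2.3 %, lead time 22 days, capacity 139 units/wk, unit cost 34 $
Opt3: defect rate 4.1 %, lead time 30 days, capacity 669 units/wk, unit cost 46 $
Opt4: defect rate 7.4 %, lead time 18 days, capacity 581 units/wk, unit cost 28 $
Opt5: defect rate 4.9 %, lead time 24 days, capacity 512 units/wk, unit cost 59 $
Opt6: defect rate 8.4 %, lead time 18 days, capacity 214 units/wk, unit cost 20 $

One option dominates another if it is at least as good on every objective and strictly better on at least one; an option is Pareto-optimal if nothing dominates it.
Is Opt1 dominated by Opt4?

Opt4 vs Opt1: defect rate 7.4≤9.9, lead time 18≤26, capacity 581≥543, unit cost 28≤51 — Opt4 is at least as good on every objective with at least one strict improvement.

Yes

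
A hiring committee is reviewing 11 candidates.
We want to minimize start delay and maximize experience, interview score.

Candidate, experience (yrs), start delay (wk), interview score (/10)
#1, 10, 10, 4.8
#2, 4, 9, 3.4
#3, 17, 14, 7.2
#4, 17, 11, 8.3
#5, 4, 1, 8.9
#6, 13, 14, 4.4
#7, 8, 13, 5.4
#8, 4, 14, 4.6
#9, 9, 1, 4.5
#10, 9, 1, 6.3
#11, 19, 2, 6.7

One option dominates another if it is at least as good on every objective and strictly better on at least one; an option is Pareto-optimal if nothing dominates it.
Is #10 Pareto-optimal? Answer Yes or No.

#1: worse on start delay (10 vs 1).
#2: worse on experience (4 vs 9).
#3: worse on start delay (14 vs 1).
#4: worse on start delay (11 vs 1).
#5: worse on experience (4 vs 9).
#6: worse on start delay (14 vs 1).
#7: worse on experience (8 vs 9).
#8: worse on experience (4 vs 9).
#9: worse on interview score (4.5 vs 6.3).
#11: worse on start delay (2 vs 1).
No option is at least as good as #10 on every objective and strictly better on one.

Yes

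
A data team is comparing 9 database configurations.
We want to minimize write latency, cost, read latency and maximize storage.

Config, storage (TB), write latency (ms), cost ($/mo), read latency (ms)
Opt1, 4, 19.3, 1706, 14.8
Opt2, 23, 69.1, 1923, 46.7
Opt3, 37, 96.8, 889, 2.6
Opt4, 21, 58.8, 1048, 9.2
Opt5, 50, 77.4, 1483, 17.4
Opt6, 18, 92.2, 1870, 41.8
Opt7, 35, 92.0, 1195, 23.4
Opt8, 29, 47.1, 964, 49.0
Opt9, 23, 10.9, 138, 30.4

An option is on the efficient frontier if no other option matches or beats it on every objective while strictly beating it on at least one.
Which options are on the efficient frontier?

Opt1: not dominated.
Opt2: dominated by Opt9 (storage 23≥23, write latency 10.9≤69.1, cost 138≤1923, read latency 30.4≤46.7).
Opt3: not dominated (best read latency).
Opt4: not dominated.
Opt5: not dominated (best storage).
Opt6: dominated by Opt4 (storage 21≥18, write latency 58.8≤92.2, cost 1048≤1870, read latency 9.2≤41.8).
Opt7: not dominated.
Opt8: not dominated.
Opt9: not dominated (best write latency).

Opt1, Opt3, Opt4, Opt5, Opt7, Opt8, Opt9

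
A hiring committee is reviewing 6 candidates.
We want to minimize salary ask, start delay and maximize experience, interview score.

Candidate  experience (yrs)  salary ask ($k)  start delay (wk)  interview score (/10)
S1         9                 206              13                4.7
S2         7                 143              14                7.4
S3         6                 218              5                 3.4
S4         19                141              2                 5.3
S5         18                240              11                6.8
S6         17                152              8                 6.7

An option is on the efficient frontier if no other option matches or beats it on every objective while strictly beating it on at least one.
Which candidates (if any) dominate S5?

none

S1: worse on experience (9 vs 18).
S2: worse on experience (7 vs 18).
S3: worse on experience (6 vs 18).
S4: worse on interview score (5.3 vs 6.8).
S6: worse on experience (17 vs 18).
No option dominates S5.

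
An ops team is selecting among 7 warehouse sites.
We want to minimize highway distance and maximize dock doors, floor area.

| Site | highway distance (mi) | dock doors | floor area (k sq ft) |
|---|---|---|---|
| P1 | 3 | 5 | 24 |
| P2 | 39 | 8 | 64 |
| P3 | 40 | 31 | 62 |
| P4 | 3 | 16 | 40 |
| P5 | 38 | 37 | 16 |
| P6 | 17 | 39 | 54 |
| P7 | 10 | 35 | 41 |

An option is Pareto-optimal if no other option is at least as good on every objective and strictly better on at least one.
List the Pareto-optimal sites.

P1: dominated by P4 (highway distance 3≤3, dock doors 16≥5, floor area 40≥24).
P2: not dominated (best floor area).
P3: not dominated.
P4: not dominated.
P5: dominated by P6 (highway distance 17≤38, dock doors 39≥37, floor area 54≥16).
P6: not dominated (best dock doors).
P7: not dominated.

P2, P3, P4, P6, P7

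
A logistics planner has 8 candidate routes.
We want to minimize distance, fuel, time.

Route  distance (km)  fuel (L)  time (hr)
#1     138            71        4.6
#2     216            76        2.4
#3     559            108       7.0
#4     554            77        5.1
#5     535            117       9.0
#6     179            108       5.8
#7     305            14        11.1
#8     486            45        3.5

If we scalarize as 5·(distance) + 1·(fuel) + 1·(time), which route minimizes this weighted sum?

#1

#1: 5·138 + 1·71 + 1·4.6 = 765.6
#2: 5·216 + 1·76 + 1·2.4 = 1158.4
#3: 5·559 + 1·108 + 1·7.0 = 2910.0
#4: 5·554 + 1·77 + 1·5.1 = 2852.1
#5: 5·535 + 1·117 + 1·9.0 = 2801.0
#6: 5·179 + 1·108 + 1·5.8 = 1008.8
#7: 5·305 + 1·14 + 1·11.1 = 1550.1
#8: 5·486 + 1·45 + 1·3.5 = 2478.5
Lowest: #1 at 765.6.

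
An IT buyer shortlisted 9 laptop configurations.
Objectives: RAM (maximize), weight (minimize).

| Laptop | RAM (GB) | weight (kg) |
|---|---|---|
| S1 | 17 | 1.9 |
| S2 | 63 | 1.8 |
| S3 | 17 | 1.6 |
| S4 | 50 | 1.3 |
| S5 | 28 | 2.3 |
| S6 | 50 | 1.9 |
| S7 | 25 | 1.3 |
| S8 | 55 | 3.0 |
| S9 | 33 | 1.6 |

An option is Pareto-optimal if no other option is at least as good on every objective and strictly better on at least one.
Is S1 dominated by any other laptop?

Yes

S2 vs S1: RAM 63≥17, weight 1.8≤1.9 — S2 is at least as good on every objective and strictly better on at least one, so S2 dominates S1.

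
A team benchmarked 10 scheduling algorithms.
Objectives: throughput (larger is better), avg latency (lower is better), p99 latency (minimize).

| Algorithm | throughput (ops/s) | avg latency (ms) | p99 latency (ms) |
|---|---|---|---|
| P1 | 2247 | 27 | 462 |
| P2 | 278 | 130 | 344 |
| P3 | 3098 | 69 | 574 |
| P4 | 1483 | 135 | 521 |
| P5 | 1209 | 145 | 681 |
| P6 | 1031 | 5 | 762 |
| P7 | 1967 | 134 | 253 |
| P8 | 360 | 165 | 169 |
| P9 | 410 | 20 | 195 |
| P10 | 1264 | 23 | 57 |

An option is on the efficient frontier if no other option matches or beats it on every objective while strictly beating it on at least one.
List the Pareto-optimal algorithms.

P1, P3, P6, P7, P9, P10

P1: not dominated.
P2: dominated by P9 (throughput 410≥278, avg latency 20≤130, p99 latency 195≤344).
P3: not dominated (best throughput).
P4: dominated by P1 (throughput 2247≥1483, avg latency 27≤135, p99 latency 462≤521).
P5: dominated by P1 (throughput 2247≥1209, avg latency 27≤145, p99 latency 462≤681).
P6: not dominated (best avg latency).
P7: not dominated.
P8: dominated by P10 (throughput 1264≥360, avg latency 23≤165, p99 latency 57≤169).
P9: not dominated.
P10: not dominated (best p99 latency).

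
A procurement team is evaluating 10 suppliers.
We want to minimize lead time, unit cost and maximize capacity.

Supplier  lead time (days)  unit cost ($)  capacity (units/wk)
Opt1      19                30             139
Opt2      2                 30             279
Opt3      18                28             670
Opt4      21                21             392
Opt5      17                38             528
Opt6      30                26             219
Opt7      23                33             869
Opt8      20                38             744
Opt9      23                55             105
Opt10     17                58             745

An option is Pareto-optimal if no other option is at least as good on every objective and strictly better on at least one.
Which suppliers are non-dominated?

Opt2, Opt3, Opt4, Opt5, Opt7, Opt8, Opt10

Opt1: dominated by Opt2 (lead time 2≤19, unit cost 30≤30, capacity 279≥139).
Opt2: not dominated (best lead time).
Opt3: not dominated.
Opt4: not dominated (best unit cost).
Opt5: not dominated.
Opt6: dominated by Opt4 (lead time 21≤30, unit cost 21≤26, capacity 392≥219).
Opt7: not dominated (best capacity).
Opt8: not dominated.
Opt9: dominated by Opt1 (lead time 19≤23, unit cost 30≤55, capacity 139≥105).
Opt10: not dominated.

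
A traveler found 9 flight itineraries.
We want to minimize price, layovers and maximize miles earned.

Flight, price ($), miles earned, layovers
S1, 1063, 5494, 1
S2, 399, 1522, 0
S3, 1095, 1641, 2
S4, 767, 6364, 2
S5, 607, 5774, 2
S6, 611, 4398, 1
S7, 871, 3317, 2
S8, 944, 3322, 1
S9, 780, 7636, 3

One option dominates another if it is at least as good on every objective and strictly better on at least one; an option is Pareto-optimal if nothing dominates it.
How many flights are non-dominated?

6

S1: not dominated.
S2: not dominated (best price).
S3: dominated by S1 (price 1063≤1095, miles earned 5494≥1641, layovers 1≤2).
S4: not dominated.
S5: not dominated.
S6: not dominated.
S7: dominated by S4 (price 767≤871, miles earned 6364≥3317, layovers 2≤2).
S8: dominated by S6 (price 611≤944, miles earned 4398≥3322, layovers 1≤1).
S9: not dominated (best miles earned).
Pareto-optimal: S1, S2, S4, S5, S6, S9 → 6.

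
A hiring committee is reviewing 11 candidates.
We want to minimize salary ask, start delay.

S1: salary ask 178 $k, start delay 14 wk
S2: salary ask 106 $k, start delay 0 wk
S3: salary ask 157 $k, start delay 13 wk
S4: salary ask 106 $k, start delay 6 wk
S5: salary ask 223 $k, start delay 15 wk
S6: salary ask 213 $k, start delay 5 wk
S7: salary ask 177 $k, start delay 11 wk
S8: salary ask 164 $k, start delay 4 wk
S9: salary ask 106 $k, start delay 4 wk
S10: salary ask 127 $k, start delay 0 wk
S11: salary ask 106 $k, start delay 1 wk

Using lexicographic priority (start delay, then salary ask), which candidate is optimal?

S2

First minimize start delay: best is 0, kept {S2, S10}.
Then minimize salary ask: best is 106, kept {S2}.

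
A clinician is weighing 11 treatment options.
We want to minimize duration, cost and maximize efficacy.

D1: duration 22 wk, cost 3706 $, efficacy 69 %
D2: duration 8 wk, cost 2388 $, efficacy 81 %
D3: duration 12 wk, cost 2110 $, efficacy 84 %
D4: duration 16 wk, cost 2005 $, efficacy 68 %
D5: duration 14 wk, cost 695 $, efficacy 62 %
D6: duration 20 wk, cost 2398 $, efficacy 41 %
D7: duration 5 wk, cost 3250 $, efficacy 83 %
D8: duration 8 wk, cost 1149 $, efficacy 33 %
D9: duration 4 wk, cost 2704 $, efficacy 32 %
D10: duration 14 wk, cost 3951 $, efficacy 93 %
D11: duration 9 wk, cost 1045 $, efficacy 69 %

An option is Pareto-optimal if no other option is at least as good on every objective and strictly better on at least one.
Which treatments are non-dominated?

D1: dominated by D2 (duration 8≤22, cost 2388≤3706, efficacy 81≥69).
D2: not dominated.
D3: not dominated.
D4: dominated by D11 (duration 9≤16, cost 1045≤2005, efficacy 69≥68).
D5: not dominated (best cost).
D6: dominated by D2 (duration 8≤20, cost 2388≤2398, efficacy 81≥41).
D7: not dominated.
D8: not dominated.
D9: not dominated (best duration).
D10: not dominated (best efficacy).
D11: not dominated.

D2, D3, D5, D7, D8, D9, D10, D11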